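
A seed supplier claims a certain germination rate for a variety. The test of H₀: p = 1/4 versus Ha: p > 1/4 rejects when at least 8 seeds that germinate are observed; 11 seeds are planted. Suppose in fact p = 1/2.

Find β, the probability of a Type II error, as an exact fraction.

227/256

β = P(fail to reject H₀ | Ha true) = P(Y ≤ 7 | p = 1/2), Y ~ Binomial(11, 1/2).
Summing C(11,j)·(1/2)^j·(1/2)^{11-j} for j = 0..7 gives 227/256.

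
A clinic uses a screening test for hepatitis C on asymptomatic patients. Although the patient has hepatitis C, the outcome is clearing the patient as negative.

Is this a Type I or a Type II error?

The null hypothesis here is that the patient does not have hepatitis C.
'Clearing the patient as negative' corresponds to failing to reject H₀.
H₀ was not rejected but H₀ is false — a Type II error (false negative).

Type II error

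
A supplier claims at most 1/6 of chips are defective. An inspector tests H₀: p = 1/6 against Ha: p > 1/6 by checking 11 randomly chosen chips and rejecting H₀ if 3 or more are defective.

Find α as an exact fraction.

α = P(reject H₀ | H₀ true) = P(K ≥ 3 | p = 1/6), K ~ Binomial(11, 1/6).
Via the complement, α = 1 − Σ_{j=0}^{2} C(11,j)(1/6)^j(5/6)^{11-j} = 3671303/13436928.

3671303/13436928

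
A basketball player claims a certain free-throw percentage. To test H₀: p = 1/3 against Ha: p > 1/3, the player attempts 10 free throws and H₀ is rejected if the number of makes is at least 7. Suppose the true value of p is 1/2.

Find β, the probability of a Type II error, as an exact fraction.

β = P(fail to reject H₀ | Ha true) = P(K ≤ 6 | p = 1/2), K ~ Binomial(10, 1/2).
Summing C(10,j)·(1/2)^j·(1/2)^{10-j} for j = 0..6 gives 53/64.

53/64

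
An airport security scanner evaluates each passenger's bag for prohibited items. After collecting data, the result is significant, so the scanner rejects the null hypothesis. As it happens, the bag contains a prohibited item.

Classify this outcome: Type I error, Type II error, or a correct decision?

The conventional null hypothesis here is that the bag contains no prohibited items.
The test rejected a false H₀ — the decision matches the true state.

Neither — the decision is correct.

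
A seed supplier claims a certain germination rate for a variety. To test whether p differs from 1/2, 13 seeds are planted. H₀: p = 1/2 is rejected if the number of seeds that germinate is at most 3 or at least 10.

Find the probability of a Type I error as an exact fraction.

189/2048

The significance level is the null-hypothesis probability of the rejection region {≤3} ∪ {≥10}.
The two tails are symmetric, so α = 2·(1 + 13 + 78 + 286)/2^13 = 756/8192 = 189/2048.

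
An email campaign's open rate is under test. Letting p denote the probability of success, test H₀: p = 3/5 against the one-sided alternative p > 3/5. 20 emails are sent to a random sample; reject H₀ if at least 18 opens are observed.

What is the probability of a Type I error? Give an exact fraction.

344416814721/95367431640625

Under H₀, Y ~ Binomial(20, 3/5), and α = P(Y ≥ 18).
Summing C(20,j)(3/5)^j(2/5)^{20−j} for j = 18,…,20 gives 344416814721/95367431640625.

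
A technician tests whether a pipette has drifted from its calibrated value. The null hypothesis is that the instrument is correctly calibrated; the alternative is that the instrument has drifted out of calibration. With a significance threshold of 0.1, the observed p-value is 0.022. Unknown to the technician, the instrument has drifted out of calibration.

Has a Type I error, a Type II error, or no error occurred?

Neither — the decision is correct.

Since p = 0.022 < α = 0.1, H₀ is rejected.
H₀ is false (actually the instrument has drifted out of calibration).
The decision matches the true state — no error.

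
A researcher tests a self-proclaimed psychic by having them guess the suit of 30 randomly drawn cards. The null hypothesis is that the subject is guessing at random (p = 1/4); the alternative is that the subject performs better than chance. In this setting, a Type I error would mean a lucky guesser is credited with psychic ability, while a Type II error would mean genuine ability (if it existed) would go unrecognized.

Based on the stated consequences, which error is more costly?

Type I error

The Type I consequence (a lucky guesser is credited with psychic ability) is more severe than the Type II consequence (genuine ability (if it existed) would go unrecognized).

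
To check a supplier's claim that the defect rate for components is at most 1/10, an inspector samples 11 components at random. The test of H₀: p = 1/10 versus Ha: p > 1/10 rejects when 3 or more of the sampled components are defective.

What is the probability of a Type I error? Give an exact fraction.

1791237017/20000000000

Under H₀, X ~ Binomial(11, 1/10); the Type I error rate is P(X ≥ 3).
Via the complement, α = 1 − Σ_{j=0}^{2} C(11,j)(1/10)^j(9/10)^{11-j} = 1791237017/20000000000.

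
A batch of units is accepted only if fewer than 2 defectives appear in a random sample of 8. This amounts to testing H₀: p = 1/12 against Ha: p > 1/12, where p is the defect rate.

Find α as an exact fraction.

59725447/429981696

The significance level is the probability, assuming p = 1/12, of seeing 2 or more defectives in 8 draws.
α = 1 − P(X ≤ 1) = 1 − 370256249/429981696 = 59725447/429981696.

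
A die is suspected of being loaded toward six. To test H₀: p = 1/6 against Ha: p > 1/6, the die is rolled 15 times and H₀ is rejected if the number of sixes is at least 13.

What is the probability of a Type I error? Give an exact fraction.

α = P(reject H₀ | H₀ true) = P(Y ≥ 13 | p = 1/6), with Y ~ Binomial(15, 1/6).
P(Y ≥ 13) = Σ_{j=13}^{15} C(15,j)·(1/6)^j·(5/6)^{15-j} = 2701/470184984576.

2701/470184984576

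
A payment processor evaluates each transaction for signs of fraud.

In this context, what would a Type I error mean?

With the conventional null hypothesis that the transaction is legitimate:
A Type I error is rejecting H₀ when H₀ is true.
Here that means blocking the transaction and freezing the card when actually the transaction is legitimate.

A Type I error would mean concluding that the transaction is fraudulent when in fact the transaction is legitimate.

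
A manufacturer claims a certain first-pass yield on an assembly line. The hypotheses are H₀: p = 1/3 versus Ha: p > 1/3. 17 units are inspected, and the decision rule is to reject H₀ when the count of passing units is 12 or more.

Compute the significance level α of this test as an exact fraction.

80705/43046721

Under H₀, X ~ Binomial(17, 1/3), and α = P(X ≥ 12).
Adding the binomial terms for j = 12 through 17 with p = 1/3 yields 80705/43046721.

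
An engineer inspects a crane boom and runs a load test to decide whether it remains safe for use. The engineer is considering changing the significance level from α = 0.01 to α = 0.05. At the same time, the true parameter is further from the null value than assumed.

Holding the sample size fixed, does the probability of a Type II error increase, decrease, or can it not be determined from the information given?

A larger α widens the rejection region, so when the alternative is true more outcomes lead to rejection — failing to reject becomes less likely. A larger true effect moves the Ha sampling distribution further from the H₀ critical value, making rejection more likely when Ha is true. Both changes push β in the same direction.

It decreases.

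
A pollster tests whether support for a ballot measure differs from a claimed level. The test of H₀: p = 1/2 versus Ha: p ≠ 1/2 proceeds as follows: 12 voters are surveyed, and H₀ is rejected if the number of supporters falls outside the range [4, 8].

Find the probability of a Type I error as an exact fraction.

299/2048

The significance level is the null-hypothesis probability of the rejection region {≤3} ∪ {≥9}.
The two tails are symmetric, so α = 2·(1 + 12 + 66 + 220)/2^12 = 598/4096 = 299/2048.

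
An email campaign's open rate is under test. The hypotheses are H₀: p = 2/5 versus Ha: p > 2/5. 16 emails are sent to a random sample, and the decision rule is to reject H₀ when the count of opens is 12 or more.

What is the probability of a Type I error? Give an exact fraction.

149405696/30517578125

The Type I error probability is α = P(X ≥ 12) computed under H₀, where X ~ Binomial(16, 2/5).
Adding the binomial terms for j = 12 through 16 with p = 2/5 yields 149405696/30517578125.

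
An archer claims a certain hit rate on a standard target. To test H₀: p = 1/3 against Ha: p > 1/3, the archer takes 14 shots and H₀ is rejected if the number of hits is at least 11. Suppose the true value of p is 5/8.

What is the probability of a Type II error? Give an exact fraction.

A Type II error is failing to reject when Ha holds: with p = 5/8, β = P(K ≤ 10).
Summing C(14,j)·(5/8)^j·(3/8)^{14-j} for j = 0..10 gives 1830419739927/2199023255552.

1830419739927/2199023255552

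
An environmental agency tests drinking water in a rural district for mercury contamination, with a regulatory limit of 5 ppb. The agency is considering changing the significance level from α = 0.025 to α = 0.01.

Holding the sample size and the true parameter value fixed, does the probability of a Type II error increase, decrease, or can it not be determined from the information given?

It increases.

Lowering α raises the bar for rejection; under Ha, the test now fails to reject on outcomes it previously would have rejected.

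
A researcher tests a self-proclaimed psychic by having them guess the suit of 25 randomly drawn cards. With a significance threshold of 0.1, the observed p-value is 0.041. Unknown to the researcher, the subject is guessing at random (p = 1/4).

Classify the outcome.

Type I error

The conventional null hypothesis is that the subject is guessing at random (p = 1/4).
Since p = 0.041 < α = 0.1, H₀ is rejected.
H₀ is true (actually the subject is guessing at random (p = 1/4)).
Rejecting a true H₀ is a Type I error.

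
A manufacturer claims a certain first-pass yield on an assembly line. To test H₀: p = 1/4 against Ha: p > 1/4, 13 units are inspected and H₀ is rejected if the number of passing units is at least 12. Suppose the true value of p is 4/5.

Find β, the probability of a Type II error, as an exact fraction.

935490453/1220703125

β = P(fail to reject H₀ | Ha true) = P(S ≤ 11 | p = 4/5), S ~ Binomial(13, 4/5).
Equivalently, β = 1 − P(S ≥ 12) = 935490453/1220703125.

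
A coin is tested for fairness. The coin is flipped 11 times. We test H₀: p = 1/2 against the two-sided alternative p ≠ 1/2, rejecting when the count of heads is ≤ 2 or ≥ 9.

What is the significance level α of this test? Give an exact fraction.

Under H₀, S ~ Binomial(11, 1/2); α is the probability of landing in either tail, P(S ≤ 2) + P(S ≥ 9).
Each tail has probability (1 + 11 + 55)/2048; doubling gives α = 134/2048 = 67/1024.

67/1024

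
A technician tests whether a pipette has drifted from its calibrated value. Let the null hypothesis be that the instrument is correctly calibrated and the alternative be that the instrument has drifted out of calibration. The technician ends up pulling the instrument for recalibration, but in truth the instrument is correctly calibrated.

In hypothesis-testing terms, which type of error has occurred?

'Pulling the instrument for recalibration' corresponds to rejecting H₀.
H₀ was rejected but H₀ is true — a Type I error (false positive).

Type I error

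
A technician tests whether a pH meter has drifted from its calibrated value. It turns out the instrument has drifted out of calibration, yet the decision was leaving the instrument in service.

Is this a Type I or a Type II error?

The null hypothesis here is that the instrument is correctly calibrated.
'Leaving the instrument in service' corresponds to failing to reject H₀.
H₀ was not rejected but H₀ is false — a Type II error (false negative).

Type II error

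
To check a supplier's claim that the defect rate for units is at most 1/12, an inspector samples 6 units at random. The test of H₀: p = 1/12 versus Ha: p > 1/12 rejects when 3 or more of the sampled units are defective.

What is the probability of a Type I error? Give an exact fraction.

α = P(reject H₀ | H₀ true) = P(X ≥ 3 | p = 1/12), X ~ Binomial(6, 1/12).
α = 1 − P(X ≤ 2) = 1 − 1478741/1492992 = 14251/1492992.

14251/1492992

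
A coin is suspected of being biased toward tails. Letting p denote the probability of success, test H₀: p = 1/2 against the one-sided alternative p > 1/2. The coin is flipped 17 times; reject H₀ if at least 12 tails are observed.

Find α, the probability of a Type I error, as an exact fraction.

α = P(reject H₀ | H₀ true) = P(X ≥ 12 | p = 1/2), with X ~ Binomial(17, 1/2).
Summing the upper tail: (6188 + 2380 + 680 + 136 + 17 + 1) / 2^17 = 9402/131072 = 4701/65536.

4701/65536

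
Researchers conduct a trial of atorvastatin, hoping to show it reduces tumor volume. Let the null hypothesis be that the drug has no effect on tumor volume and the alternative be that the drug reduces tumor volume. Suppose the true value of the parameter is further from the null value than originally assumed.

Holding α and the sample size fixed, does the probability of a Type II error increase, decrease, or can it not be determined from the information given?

It decreases.

A bigger departure from H₀ is easier for the test to detect, so it fails to reject less often.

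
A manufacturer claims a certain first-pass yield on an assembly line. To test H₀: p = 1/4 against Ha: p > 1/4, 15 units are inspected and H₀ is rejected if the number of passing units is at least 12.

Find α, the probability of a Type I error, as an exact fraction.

3319/268435456

The Type I error probability is α = P(S ≥ 12) computed under H₀, where S ~ Binomial(15, 1/4).
Summing C(15,j)(1/4)^j(3/4)^{15−j} for j = 12,…,15 gives 3319/268435456.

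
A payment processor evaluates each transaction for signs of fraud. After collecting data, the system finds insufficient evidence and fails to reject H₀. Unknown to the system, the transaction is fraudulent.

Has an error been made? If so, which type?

Type II error

The conventional null hypothesis here is that the transaction is legitimate.
H₀ was not rejected, but H₀ is actually false.
Failing to reject a false null hypothesis is a Type II error (false negative).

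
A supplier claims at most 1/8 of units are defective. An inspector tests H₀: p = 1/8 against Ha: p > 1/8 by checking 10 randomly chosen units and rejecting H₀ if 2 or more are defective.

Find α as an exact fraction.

α = P(reject H₀ | H₀ true) = P(X ≥ 2 | p = 1/8), X ~ Binomial(10, 1/8).
Computing the lower-tail complement: 1 − 686011319/1073741824 = 387730505/1073741824.

387730505/1073741824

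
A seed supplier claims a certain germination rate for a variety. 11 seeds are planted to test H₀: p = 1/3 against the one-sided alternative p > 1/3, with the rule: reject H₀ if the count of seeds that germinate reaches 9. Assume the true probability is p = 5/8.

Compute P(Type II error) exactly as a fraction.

7252043967/8589934592

β = P(fail to reject H₀ | Ha true) = P(K ≤ 8 | p = 5/8), K ~ Binomial(11, 5/8).
Adding the binomial probabilities P(K=0)+…+P(K=8) at p = 5/8 gives 7252043967/8589934592.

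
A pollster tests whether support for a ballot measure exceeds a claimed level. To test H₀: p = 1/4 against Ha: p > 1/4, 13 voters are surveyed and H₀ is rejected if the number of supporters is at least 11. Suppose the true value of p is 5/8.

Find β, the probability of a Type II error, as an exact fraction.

β = P(fail to reject H₀ | Ha true) = P(X ≤ 10 | p = 5/8), X ~ Binomial(13, 5/8).
Equivalently, β = 1 − P(X ≥ 11) = 252368141319/274877906944.

252368141319/274877906944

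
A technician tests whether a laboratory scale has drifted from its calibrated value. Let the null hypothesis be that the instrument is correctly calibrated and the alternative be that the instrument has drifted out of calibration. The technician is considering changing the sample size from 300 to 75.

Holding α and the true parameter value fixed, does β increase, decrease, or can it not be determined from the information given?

Reducing n widens both sampling distributions, so the test has less ability to distinguish Ha from H₀.

It increases.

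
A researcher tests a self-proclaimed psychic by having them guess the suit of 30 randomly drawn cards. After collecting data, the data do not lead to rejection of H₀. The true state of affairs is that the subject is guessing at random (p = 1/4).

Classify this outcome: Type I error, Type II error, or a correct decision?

No error — this is a correct decision.

The conventional null hypothesis here is that the subject is guessing at random (p = 1/4).
The test retained a true H₀ — the decision matches the true state.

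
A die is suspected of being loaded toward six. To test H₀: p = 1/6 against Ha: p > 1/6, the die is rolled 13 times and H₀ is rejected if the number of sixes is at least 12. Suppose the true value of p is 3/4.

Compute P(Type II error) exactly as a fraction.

Under the alternative p = 3/4, X ~ Binomial(13, 3/4); β is the probability the test does not reject, P(X < 12).
Equivalently, β = 1 − P(X ≥ 12) = 3662863/4194304.

3662863/4194304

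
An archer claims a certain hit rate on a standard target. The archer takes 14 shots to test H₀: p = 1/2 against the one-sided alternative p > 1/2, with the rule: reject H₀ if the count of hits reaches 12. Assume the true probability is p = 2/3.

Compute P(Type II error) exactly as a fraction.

β = P(fail to reject H₀ | Ha true) = P(Y ≤ 11 | p = 2/3), Y ~ Binomial(14, 2/3).
Adding the binomial probabilities P(Y=0)+…+P(Y=11) at p = 2/3 gives 1426387/1594323.

1426387/1594323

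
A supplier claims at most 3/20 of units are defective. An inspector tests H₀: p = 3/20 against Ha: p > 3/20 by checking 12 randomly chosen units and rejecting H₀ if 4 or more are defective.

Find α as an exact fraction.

Under H₀, S ~ Binomial(12, 3/20); the Type I error rate is P(S ≥ 4).
Computing the lower-tail complement: 1 − 743664573512687/819200000000000 = 75535426487313/819200000000000.

75535426487313/819200000000000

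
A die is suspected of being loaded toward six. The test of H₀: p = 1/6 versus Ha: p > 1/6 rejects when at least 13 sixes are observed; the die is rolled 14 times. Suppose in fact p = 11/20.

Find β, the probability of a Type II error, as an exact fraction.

β = P(fail to reject H₀ | Ha true) = P(X ≤ 12 | p = 11/20), X ~ Binomial(14, 11/20).
Adding the binomial probabilities P(X=0)+…+P(X=12) at p = 11/20 gives 1633670388436281453/1638400000000000000.

1633670388436281453/1638400000000000000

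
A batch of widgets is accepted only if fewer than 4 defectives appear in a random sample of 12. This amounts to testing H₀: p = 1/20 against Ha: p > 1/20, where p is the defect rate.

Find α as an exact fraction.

α = P(reject H₀ | H₀ true) = P(S ≥ 4 | p = 1/20), S ~ Binomial(12, 1/20).
Computing the lower-tail complement: 1 − 817367938474207/819200000000000 = 1832061525793/819200000000000.

1832061525793/819200000000000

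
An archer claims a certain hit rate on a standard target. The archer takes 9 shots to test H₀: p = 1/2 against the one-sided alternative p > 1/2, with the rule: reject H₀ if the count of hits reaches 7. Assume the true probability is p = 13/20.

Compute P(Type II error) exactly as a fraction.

A Type II error is failing to reject when Ha holds: with p = 13/20, β = P(K ≤ 6).
Adding the binomial probabilities P(K=0)+…+P(K=6) at p = 13/20 gives 5301813769/8000000000.

5301813769/8000000000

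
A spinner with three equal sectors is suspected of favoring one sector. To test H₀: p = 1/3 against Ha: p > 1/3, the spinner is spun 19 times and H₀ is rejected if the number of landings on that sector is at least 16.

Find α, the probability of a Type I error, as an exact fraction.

2825/387420489

The Type I error probability is α = P(K ≥ 16) computed under H₀, where K ~ Binomial(19, 1/3).
P(K ≥ 16) = Σ_{j=16}^{19} C(19,j)·(1/3)^j·(2/3)^{19-j} = 2825/387420489.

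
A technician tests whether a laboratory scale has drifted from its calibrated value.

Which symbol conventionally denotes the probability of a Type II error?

P(Type II error) = P(fail to reject H₀ | H₀ false) = β.

β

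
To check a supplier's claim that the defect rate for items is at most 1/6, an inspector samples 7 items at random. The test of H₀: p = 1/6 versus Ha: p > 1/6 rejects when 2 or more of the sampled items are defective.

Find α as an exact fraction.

7703/23328

α = P(reject H₀ | H₀ true) = P(X ≥ 2 | p = 1/6), X ~ Binomial(7, 1/6).
Computing the lower-tail complement: 1 − 15625/23328 = 7703/23328.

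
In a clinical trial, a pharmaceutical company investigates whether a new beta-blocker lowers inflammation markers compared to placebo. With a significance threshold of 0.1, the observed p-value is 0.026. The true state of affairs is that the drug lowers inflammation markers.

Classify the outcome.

The conventional null hypothesis is that the drug has no effect on inflammation markers.
Since p = 0.026 < α = 0.1, H₀ is rejected.
H₀ is false (actually the drug lowers inflammation markers).
The decision matches the true state — no error.

No error — this is a correct decision.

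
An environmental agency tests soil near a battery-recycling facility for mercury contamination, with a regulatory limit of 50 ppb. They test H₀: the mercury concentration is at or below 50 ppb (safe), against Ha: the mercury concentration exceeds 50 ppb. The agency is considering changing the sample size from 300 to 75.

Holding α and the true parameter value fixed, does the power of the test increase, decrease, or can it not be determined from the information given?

It decreases.

A smaller sample increases the standard error, so the sampling distributions under H₀ and Ha overlap more.
Since power = 1 − β and β increases, power decreases.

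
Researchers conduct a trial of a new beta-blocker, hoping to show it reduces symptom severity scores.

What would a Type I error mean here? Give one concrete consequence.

A Type I error would mean concluding that the drug reduces symptom severity scores when in fact the drug has no effect on symptom severity scores. Consequence: resources are spent bringing an ineffective treatment to market.

With the conventional null hypothesis that the drug has no effect on symptom severity scores:
A Type I error is rejecting H₀ when H₀ is true.
Here that means concluding that the drug is effective when actually the drug has no effect on symptom severity scores.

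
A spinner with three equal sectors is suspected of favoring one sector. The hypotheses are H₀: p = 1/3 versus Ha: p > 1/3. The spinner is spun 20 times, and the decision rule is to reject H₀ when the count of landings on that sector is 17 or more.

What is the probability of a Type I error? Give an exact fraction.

α = P(reject H₀ | H₀ true) = P(X ≥ 17 | p = 1/3), with X ~ Binomial(20, 1/3).
Adding the binomial terms for j = 17 through 20 with p = 1/3 yields 3307/1162261467.

3307/1162261467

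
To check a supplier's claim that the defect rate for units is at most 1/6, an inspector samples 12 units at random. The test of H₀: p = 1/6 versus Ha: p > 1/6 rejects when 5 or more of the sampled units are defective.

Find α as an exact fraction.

α = P(reject H₀ | H₀ true) = P(S ≥ 5 | p = 1/6), S ~ Binomial(12, 1/6).
α = 1 − P(S ≤ 4) = 1 − 349609375/362797056 = 13187681/362797056.

13187681/362797056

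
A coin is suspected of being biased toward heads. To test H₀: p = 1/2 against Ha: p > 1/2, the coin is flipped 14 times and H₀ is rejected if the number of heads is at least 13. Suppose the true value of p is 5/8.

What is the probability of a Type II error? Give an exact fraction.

4340673464229/4398046511104

Under the alternative p = 5/8, S ~ Binomial(14, 5/8); β is the probability the test does not reject, P(S < 13).
Adding the binomial probabilities P(S=0)+…+P(S=12) at p = 5/8 gives 4340673464229/4398046511104.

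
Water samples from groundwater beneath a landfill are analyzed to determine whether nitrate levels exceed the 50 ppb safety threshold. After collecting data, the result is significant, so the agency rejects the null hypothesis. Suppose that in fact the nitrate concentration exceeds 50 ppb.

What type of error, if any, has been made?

Neither — the decision is correct.

The conventional null hypothesis here is that the nitrate concentration is at or below 50 ppb (safe).
The test rejected a false H₀ — the decision matches the true state.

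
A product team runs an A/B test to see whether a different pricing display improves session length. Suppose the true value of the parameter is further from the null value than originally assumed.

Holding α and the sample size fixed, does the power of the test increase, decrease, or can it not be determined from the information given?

A larger true effect moves the Ha sampling distribution further from the H₀ critical value, making rejection more likely when Ha is true.
Since power = 1 − β and β decreases, power increases.

It increases.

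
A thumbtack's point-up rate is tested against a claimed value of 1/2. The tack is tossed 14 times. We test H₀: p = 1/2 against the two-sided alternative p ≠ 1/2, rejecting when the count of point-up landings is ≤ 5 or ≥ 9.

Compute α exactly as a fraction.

The significance level is the null-hypothesis probability of the rejection region {≤5} ∪ {≥9}.
By symmetry, α = 2·P(K ≤ 5) = 2·(1 + 14 + 91 + 364 + 1001 + 2002)/16384 = 6946/16384 = 3473/8192.

3473/8192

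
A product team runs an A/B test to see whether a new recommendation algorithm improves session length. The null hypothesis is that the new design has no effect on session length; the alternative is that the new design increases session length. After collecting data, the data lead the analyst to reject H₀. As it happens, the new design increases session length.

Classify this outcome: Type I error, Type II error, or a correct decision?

No error — this is a correct decision.

The test rejected a false H₀ — the decision matches the true state.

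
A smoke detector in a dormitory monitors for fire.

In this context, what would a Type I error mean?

A Type I error would mean concluding that there is a fire when in fact there is no fire.

With the conventional null hypothesis that there is no fire:
A Type I error is rejecting H₀ when H₀ is true.
Here that means sounding the alarm and evacuating the building when actually there is no fire.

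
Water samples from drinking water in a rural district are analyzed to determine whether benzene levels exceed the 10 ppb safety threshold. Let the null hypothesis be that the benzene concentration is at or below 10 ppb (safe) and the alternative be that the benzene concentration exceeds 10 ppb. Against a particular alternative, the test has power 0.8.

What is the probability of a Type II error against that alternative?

0.2

Power = 1 − β, so β = 1 − 0.8 = 0.2.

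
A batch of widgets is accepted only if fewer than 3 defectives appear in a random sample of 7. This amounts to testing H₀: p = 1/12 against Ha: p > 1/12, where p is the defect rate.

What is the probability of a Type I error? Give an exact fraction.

187213/11943936

The significance level is the probability, assuming p = 1/12, of seeing 3 or more defectives in 7 draws.
α = 1 − P(S ≤ 2) = 1 − 11756723/11943936 = 187213/11943936.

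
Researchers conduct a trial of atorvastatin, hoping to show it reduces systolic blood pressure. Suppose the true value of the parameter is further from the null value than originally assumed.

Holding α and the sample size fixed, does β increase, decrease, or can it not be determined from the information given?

It decreases.

A bigger departure from H₀ is easier for the test to detect, so it fails to reject less often.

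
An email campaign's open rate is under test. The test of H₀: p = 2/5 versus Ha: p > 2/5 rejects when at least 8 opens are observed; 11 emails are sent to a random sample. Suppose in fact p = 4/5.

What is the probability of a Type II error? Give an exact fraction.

12589/78125

Under the alternative p = 4/5, Y ~ Binomial(11, 4/5); β is the probability the test does not reject, P(Y < 8).
Equivalently, β = 1 − P(Y ≥ 8) = 12589/78125.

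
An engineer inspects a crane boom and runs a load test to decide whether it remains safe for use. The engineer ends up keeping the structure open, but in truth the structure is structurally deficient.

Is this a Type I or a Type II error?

Type II error

The null hypothesis here is that the structure meets the required load capacity (safe).
'Keeping the structure open' corresponds to failing to reject H₀.
H₀ was not rejected but H₀ is false — a Type II error (false negative).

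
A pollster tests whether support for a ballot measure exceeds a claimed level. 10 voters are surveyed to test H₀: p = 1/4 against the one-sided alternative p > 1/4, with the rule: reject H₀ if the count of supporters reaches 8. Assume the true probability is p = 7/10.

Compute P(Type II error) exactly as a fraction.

771521517/1250000000

β = P(fail to reject H₀ | Ha true) = P(K ≤ 7 | p = 7/10), K ~ Binomial(10, 7/10).
Adding the binomial probabilities P(K=0)+…+P(K=7) at p = 7/10 gives 771521517/1250000000.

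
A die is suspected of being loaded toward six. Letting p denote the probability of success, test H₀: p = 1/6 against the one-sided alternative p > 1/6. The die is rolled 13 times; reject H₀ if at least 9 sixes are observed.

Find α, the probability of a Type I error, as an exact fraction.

53849/1451188224

The Type I error probability is α = P(X ≥ 9) computed under H₀, where X ~ Binomial(13, 1/6).
Adding the binomial terms for j = 9 through 13 with p = 1/6 yields 53849/1451188224.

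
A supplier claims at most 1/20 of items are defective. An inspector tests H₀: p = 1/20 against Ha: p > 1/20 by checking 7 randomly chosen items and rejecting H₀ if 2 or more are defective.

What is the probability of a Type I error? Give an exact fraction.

The significance level is the probability, assuming p = 1/20, of seeing 2 or more defectives in 7 draws.
α = 1 − P(K ≤ 1) = 1 − 611596453/640000000 = 28403547/640000000.

28403547/640000000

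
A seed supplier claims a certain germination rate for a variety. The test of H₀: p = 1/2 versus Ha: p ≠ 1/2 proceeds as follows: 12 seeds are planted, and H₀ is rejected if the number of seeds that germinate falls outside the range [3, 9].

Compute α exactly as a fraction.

79/2048

α = P(K ≤ 2 or K ≥ 10 | p = 1/2), K ~ Binomial(12, 1/2).
The two tails are symmetric, so α = 2·(1 + 12 + 66)/2^12 = 158/4096 = 79/2048.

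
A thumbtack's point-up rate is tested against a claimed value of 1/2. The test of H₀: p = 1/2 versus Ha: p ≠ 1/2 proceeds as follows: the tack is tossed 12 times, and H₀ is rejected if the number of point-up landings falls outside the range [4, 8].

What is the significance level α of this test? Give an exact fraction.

299/2048

The significance level is the null-hypothesis probability of the rejection region {≤3} ∪ {≥9}.
The two tails are symmetric, so α = 2·(1 + 12 + 66 + 220)/2^12 = 598/4096 = 299/2048.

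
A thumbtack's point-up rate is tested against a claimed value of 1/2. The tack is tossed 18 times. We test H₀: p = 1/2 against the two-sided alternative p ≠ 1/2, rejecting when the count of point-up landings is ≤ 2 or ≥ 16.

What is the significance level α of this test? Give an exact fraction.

43/32768

The significance level is the null-hypothesis probability of the rejection region {≤2} ∪ {≥16}.
The two tails are symmetric, so α = 2·(1 + 18 + 153)/2^18 = 344/262144 = 43/32768.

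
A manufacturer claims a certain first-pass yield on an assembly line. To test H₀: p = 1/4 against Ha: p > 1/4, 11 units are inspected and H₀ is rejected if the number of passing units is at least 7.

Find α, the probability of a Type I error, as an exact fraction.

α = P(reject H₀ | H₀ true) = P(K ≥ 7 | p = 1/4), with K ~ Binomial(11, 1/4).
P(K ≥ 7) = Σ_{j=7}^{11} C(11,j)·(1/4)^j·(3/4)^{11-j} = 15857/2097152.

15857/2097152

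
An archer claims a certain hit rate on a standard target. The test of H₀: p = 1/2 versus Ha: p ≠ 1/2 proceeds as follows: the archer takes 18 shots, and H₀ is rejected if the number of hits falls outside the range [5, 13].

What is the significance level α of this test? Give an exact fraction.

The significance level is the null-hypothesis probability of the rejection region {≤4} ∪ {≥14}.
The two tails are symmetric, so α = 2·(1 + 18 + 153 + 816 + 3060)/2^18 = 8096/262144 = 253/8192.

253/8192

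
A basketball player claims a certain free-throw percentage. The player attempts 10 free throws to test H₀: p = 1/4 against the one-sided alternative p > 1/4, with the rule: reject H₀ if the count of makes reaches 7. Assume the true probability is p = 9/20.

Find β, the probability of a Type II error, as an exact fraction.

β = P(fail to reject H₀ | Ha true) = P(K ≤ 6 | p = 9/20), K ~ Binomial(10, 9/20).
Adding the binomial probabilities P(K=0)+…+P(K=6) at p = 9/20 gives 2298892939321/2560000000000.

2298892939321/2560000000000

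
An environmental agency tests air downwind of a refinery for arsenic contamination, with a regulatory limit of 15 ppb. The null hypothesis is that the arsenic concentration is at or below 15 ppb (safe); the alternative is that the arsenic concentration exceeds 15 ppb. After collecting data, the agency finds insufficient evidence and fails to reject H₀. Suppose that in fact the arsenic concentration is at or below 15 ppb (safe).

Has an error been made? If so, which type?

The test retained a true H₀ — the decision matches the true state.

No error — this is a correct decision.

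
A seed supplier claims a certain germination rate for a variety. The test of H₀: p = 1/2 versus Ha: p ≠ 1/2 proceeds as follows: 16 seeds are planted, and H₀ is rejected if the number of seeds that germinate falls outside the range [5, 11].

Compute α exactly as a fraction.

The significance level is the null-hypothesis probability of the rejection region {≤4} ∪ {≥12}.
Each tail has probability (1 + 16 + 120 + 560 + 1820)/65536; doubling gives α = 5034/65536 = 2517/32768.

2517/32768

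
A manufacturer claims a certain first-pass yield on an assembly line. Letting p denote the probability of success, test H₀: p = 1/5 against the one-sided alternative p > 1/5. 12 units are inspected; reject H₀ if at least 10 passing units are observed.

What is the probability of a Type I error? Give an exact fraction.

α = P(reject H₀ | H₀ true) = P(S ≥ 10 | p = 1/5), with S ~ Binomial(12, 1/5).
Adding the binomial terms for j = 10 through 12 with p = 1/5 yields 221/48828125.

221/48828125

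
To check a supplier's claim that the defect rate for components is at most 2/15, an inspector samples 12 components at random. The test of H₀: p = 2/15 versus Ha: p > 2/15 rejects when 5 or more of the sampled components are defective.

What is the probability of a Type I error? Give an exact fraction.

α = P(reject H₀ | H₀ true) = P(K ≥ 5 | p = 2/15), K ~ Binomial(12, 2/15).
α = 1 − P(K ≤ 4) = 1 − 8521938842287/8649755859375 = 127817017088/8649755859375.

127817017088/8649755859375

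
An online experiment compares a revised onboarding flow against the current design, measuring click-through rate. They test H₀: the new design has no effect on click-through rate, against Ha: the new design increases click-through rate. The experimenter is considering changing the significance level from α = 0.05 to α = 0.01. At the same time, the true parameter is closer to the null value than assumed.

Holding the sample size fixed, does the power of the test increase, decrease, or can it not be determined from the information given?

It decreases.

Lowering α raises the bar for rejection; under Ha, the test now fails to reject on outcomes it previously would have rejected. A smaller true effect puts the Ha sampling distribution closer to H₀, so more of it falls in the non-rejection region. Both changes push β in the same direction.
Since power = 1 − β and β increases, power decreases.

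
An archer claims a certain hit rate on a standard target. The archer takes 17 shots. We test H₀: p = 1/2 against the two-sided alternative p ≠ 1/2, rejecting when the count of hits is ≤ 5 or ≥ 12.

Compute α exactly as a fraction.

4701/32768

The significance level is the null-hypothesis probability of the rejection region {≤5} ∪ {≥12}.
Each tail has probability (1 + 17 + 136 + 680 + 2380 + 6188)/131072; doubling gives α = 18804/131072 = 4701/32768.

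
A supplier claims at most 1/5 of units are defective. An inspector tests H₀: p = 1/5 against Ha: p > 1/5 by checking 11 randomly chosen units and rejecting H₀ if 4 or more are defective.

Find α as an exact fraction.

The significance level is the probability, assuming p = 1/5, of seeing 4 or more defectives in 11 draws.
α = 1 − P(K ≤ 3) = 1 − 65536/78125 = 12589/78125.

12589/78125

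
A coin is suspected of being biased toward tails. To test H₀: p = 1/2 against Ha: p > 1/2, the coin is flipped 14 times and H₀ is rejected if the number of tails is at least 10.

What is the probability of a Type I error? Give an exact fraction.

1471/16384

The Type I error probability is α = P(K ≥ 10) computed under H₀, where K ~ Binomial(14, 1/2).
That's C(14,10) + C(14,11) + C(14,12) + C(14,13) + C(14,14) over 2^14, i.e. (1001 + 364 + 91 + 14 + 1)/16384 = 1471/16384.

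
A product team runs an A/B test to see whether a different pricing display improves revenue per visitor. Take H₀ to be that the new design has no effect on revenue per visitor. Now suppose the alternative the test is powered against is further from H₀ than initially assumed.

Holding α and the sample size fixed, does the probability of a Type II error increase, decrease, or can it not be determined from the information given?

A bigger departure from H₀ is easier for the test to detect, so it fails to reject less often.

It decreases.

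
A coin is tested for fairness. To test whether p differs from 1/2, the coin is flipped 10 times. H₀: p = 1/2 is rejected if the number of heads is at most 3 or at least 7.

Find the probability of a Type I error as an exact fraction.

α = P(Y ≤ 3 or Y ≥ 7 | p = 1/2), Y ~ Binomial(10, 1/2).
By symmetry, α = 2·P(Y ≤ 3) = 2·(1 + 10 + 45 + 120)/1024 = 352/1024 = 11/32.

11/32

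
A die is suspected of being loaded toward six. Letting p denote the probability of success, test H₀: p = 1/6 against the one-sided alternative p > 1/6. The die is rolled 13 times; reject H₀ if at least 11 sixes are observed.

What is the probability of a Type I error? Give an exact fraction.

α = P(reject H₀ | H₀ true) = P(Y ≥ 11 | p = 1/6), with Y ~ Binomial(13, 1/6).
Summing C(13,j)(1/6)^j(5/6)^{13−j} for j = 11,…,13 gives 7/45349632.

7/45349632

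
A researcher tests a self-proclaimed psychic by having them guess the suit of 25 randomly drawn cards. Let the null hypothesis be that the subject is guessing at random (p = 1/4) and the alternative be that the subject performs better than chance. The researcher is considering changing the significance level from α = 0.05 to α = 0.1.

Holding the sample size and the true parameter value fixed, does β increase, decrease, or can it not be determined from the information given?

It decreases.

Relaxing α lowers the evidence threshold; under Ha, outcomes that previously fell short now trigger rejection.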